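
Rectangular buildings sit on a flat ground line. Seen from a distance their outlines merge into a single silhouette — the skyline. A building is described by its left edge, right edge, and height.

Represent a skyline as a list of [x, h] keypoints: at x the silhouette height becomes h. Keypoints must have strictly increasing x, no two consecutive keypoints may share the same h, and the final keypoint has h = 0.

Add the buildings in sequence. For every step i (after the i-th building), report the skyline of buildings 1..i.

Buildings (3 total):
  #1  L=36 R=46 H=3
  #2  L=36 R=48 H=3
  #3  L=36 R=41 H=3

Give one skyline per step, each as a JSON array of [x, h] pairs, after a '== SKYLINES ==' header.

== SKYLINES ==
[[36,3],[46,0]]
[[36,3],[48,0]]
[[36,3],[48,0]]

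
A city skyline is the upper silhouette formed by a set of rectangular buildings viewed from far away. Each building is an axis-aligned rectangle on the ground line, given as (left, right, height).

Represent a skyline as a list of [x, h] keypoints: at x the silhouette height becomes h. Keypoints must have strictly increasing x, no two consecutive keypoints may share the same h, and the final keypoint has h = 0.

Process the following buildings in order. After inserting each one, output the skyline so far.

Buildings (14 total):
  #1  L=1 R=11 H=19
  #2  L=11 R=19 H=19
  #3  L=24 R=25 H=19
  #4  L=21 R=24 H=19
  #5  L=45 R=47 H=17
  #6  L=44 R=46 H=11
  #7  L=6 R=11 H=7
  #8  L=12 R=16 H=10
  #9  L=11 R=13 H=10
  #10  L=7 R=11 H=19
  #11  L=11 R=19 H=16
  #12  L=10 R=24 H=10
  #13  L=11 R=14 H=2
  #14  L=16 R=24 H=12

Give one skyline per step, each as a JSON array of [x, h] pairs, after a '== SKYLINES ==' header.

== SKYLINES ==
[[1,19],[11,0]]
[[1,19],[19,0]]
[[1,19],[19,0],[24,19],[25,0]]
[[1,19],[19,0],[21,19],[25,0]]
[[1,19],[19,0],[21,19],[25,0],[45,17],[47,0]]
[[1,19],[19,0],[21,19],[25,0],[44,11],[45,17],[47,0]]
[[1,19],[19,0],[21,19],[25,0],[44,11],[45,17],[47,0]]
[[1,19],[19,0],[21,19],[25,0],[44,11],[45,17],[47,0]]
[[1,19],[19,0],[21,19],[25,0],[44,11],[45,17],[47,0]]
[[1,19],[19,0],[21,19],[25,0],[44,11],[45,17],[47,0]]
[[1,19],[19,0],[21,19],[25,0],[44,11],[45,17],[47,0]]
[[1,19],[19,10],[21,19],[25,0],[44,11],[45,17],[47,0]]
[[1,19],[19,10],[21,19],[25,0],[44,11],[45,17],[47,0]]
[[1,19],[19,12],[21,19],[25,0],[44,11],[45,17],[47,0]]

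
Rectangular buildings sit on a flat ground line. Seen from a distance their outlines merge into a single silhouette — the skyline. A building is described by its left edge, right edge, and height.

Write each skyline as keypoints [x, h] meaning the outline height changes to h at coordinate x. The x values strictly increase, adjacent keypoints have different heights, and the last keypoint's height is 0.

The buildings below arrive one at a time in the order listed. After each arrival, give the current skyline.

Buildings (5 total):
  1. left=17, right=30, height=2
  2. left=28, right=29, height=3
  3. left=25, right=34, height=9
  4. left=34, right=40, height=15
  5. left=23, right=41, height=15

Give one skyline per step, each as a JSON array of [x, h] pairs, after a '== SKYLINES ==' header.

== SKYLINES ==
[[17,2],[30,0]]
[[17,2],[28,3],[29,2],[30,0]]
[[17,2],[25,9],[34,0]]
[[17,2],[25,9],[34,15],[40,0]]
[[17,2],[23,15],[41,0]]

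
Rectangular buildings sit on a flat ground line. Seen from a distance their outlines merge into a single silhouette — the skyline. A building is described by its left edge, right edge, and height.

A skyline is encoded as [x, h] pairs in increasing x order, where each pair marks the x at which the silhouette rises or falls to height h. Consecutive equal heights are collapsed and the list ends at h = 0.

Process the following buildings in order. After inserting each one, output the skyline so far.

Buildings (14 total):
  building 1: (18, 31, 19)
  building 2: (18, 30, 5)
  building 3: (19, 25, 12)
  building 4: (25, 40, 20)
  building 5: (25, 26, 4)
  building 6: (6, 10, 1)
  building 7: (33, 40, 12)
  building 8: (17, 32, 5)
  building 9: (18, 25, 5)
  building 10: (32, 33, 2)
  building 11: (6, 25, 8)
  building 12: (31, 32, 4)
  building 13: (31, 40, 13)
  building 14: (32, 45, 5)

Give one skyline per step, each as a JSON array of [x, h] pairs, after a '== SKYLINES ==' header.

== SKYLINES ==
[[18,19],[31,0]]
[[18,19],[31,0]]
[[18,19],[31,0]]
[[18,19],[25,20],[40,0]]
[[18,19],[25,20],[40,0]]
[[6,1],[10,0],[18,19],[25,20],[40,0]]
[[6,1],[10,0],[18,19],[25,20],[40,0]]
[[6,1],[10,0],[17,5],[18,19],[25,20],[40,0]]
[[6,1],[10,0],[17,5],[18,19],[25,20],[40,0]]
[[6,1],[10,0],[17,5],[18,19],[25,20],[40,0]]
[[6,8],[18,19],[25,20],[40,0]]
[[6,8],[18,19],[25,20],[40,0]]
[[6,8],[18,19],[25,20],[40,0]]
[[6,8],[18,19],[25,20],[40,5],[45,0]]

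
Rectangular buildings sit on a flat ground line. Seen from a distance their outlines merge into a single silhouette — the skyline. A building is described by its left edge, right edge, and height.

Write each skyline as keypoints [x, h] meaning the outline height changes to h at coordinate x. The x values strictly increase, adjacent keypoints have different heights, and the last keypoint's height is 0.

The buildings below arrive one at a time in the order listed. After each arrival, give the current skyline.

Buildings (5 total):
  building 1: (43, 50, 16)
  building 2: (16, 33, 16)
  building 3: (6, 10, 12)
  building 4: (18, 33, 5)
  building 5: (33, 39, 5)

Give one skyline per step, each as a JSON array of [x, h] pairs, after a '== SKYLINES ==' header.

== SKYLINES ==
[[43,16],[50,0]]
[[16,16],[33,0],[43,16],[50,0]]
[[6,12],[10,0],[16,16],[33,0],[43,16],[50,0]]
[[6,12],[10,0],[16,16],[33,0],[43,16],[50,0]]
[[6,12],[10,0],[16,16],[33,5],[39,0],[43,16],[50,0]]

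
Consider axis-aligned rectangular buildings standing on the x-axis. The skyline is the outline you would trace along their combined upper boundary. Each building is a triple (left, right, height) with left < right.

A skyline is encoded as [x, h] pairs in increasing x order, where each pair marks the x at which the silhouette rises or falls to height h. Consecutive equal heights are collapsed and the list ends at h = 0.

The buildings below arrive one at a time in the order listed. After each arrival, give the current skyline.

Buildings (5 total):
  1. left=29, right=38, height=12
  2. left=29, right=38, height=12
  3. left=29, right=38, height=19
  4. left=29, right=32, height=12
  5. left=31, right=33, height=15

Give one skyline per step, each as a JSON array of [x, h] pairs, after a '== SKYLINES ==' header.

== SKYLINES ==
[[29,12],[38,0]]
[[29,12],[38,0]]
[[29,19],[38,0]]
[[29,19],[38,0]]
[[29,19],[38,0]]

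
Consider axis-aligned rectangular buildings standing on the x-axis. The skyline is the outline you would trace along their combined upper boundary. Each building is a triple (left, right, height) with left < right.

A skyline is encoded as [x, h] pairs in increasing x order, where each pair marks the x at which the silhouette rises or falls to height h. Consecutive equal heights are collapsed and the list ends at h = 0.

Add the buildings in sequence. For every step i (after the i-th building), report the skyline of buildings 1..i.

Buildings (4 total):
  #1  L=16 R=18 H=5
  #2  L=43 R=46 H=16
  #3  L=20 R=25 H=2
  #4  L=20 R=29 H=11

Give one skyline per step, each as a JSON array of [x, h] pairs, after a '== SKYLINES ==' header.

== SKYLINES ==
[[16,5],[18,0]]
[[16,5],[18,0],[43,16],[46,0]]
[[16,5],[18,0],[20,2],[25,0],[43,16],[46,0]]
[[16,5],[18,0],[20,11],[29,0],[43,16],[46,0]]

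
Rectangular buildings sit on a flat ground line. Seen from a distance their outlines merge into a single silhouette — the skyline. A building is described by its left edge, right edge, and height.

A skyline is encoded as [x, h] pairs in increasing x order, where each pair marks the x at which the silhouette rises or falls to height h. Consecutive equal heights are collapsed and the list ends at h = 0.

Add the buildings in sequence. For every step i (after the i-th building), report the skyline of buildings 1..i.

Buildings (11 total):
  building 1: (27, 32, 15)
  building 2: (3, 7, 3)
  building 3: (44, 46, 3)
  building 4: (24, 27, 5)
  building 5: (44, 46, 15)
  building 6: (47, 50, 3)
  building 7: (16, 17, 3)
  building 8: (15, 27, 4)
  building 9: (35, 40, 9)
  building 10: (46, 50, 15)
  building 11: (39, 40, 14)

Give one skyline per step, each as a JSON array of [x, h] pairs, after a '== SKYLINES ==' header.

== SKYLINES ==
[[27,15],[32,0]]
[[3,3],[7,0],[27,15],[32,0]]
[[3,3],[7,0],[27,15],[32,0],[44,3],[46,0]]
[[3,3],[7,0],[24,5],[27,15],[32,0],[44,3],[46,0]]
[[3,3],[7,0],[24,5],[27,15],[32,0],[44,15],[46,0]]
[[3,3],[7,0],[24,5],[27,15],[32,0],[44,15],[46,0],[47,3],[50,0]]
[[3,3],[7,0],[16,3],[17,0],[24,5],[27,15],[32,0],[44,15],[46,0],[47,3],[50,0]]
[[3,3],[7,0],[15,4],[24,5],[27,15],[32,0],[44,15],[46,0],[47,3],[50,0]]
[[3,3],[7,0],[15,4],[24,5],[27,15],[32,0],[35,9],[40,0],[44,15],[46,0],[47,3],[50,0]]
[[3,3],[7,0],[15,4],[24,5],[27,15],[32,0],[35,9],[40,0],[44,15],[50,0]]
[[3,3],[7,0],[15,4],[24,5],[27,15],[32,0],[35,9],[39,14],[40,0],[44,15],[50,0]]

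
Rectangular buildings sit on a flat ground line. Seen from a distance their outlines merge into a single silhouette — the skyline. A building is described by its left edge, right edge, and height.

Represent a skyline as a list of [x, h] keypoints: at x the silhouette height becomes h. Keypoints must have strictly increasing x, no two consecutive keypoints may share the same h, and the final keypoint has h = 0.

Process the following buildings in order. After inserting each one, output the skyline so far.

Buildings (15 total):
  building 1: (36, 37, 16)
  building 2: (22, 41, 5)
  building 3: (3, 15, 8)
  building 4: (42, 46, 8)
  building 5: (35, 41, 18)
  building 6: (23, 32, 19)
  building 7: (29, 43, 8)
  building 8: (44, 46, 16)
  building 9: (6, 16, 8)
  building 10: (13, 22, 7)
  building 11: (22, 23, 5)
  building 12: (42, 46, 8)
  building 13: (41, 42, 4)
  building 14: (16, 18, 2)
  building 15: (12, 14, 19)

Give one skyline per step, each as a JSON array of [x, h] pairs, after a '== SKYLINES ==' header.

== SKYLINES ==
[[36,16],[37,0]]
[[22,5],[36,16],[37,5],[41,0]]
[[3,8],[15,0],[22,5],[36,16],[37,5],[41,0]]
[[3,8],[15,0],[22,5],[36,16],[37,5],[41,0],[42,8],[46,0]]
[[3,8],[15,0],[22,5],[35,18],[41,0],[42,8],[46,0]]
[[3,8],[15,0],[22,5],[23,19],[32,5],[35,18],[41,0],[42,8],[46,0]]
[[3,8],[15,0],[22,5],[23,19],[32,8],[35,18],[41,8],[46,0]]
[[3,8],[15,0],[22,5],[23,19],[32,8],[35,18],[41,8],[44,16],[46,0]]
[[3,8],[16,0],[22,5],[23,19],[32,8],[35,18],[41,8],[44,16],[46,0]]
[[3,8],[16,7],[22,5],[23,19],[32,8],[35,18],[41,8],[44,16],[46,0]]
[[3,8],[16,7],[22,5],[23,19],[32,8],[35,18],[41,8],[44,16],[46,0]]
[[3,8],[16,7],[22,5],[23,19],[32,8],[35,18],[41,8],[44,16],[46,0]]
[[3,8],[16,7],[22,5],[23,19],[32,8],[35,18],[41,8],[44,16],[46,0]]
[[3,8],[16,7],[22,5],[23,19],[32,8],[35,18],[41,8],[44,16],[46,0]]
[[3,8],[12,19],[14,8],[16,7],[22,5],[23,19],[32,8],[35,18],[41,8],[44,16],[46,0]]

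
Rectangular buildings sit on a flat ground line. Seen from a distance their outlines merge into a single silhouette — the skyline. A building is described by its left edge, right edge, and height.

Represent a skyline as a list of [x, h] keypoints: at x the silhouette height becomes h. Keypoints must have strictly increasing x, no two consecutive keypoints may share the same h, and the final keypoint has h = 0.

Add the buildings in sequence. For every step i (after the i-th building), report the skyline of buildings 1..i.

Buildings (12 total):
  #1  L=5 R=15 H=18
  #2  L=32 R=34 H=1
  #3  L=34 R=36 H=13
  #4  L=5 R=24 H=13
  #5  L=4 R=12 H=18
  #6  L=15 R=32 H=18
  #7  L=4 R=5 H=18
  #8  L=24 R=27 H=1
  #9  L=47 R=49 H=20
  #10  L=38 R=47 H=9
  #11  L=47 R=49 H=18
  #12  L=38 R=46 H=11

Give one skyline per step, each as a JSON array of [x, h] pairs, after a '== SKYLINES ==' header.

== SKYLINES ==
[[5,18],[15,0]]
[[5,18],[15,0],[32,1],[34,0]]
[[5,18],[15,0],[32,1],[34,13],[36,0]]
[[5,18],[15,13],[24,0],[32,1],[34,13],[36,0]]
[[4,18],[15,13],[24,0],[32,1],[34,13],[36,0]]
[[4,18],[32,1],[34,13],[36,0]]
[[4,18],[32,1],[34,13],[36,0]]
[[4,18],[32,1],[34,13],[36,0]]
[[4,18],[32,1],[34,13],[36,0],[47,20],[49,0]]
[[4,18],[32,1],[34,13],[36,0],[38,9],[47,20],[49,0]]
[[4,18],[32,1],[34,13],[36,0],[38,9],[47,20],[49,0]]
[[4,18],[32,1],[34,13],[36,0],[38,11],[46,9],[47,20],[49,0]]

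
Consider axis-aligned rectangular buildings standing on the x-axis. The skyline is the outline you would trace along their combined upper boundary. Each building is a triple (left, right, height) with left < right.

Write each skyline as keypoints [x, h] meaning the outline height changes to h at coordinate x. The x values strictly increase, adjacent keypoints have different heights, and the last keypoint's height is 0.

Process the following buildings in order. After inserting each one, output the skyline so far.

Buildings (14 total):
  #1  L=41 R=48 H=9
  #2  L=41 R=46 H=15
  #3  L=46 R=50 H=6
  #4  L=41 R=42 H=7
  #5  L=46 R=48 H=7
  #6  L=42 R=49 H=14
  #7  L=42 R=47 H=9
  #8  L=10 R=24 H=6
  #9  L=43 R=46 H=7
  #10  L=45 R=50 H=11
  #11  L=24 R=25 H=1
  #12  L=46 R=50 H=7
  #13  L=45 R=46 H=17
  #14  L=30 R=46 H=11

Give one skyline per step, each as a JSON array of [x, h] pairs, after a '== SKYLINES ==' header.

== SKYLINES ==
[[41,9],[48,0]]
[[41,15],[46,9],[48,0]]
[[41,15],[46,9],[48,6],[50,0]]
[[41,15],[46,9],[48,6],[50,0]]
[[41,15],[46,9],[48,6],[50,0]]
[[41,15],[46,14],[49,6],[50,0]]
[[41,15],[46,14],[49,6],[50,0]]
[[10,6],[24,0],[41,15],[46,14],[49,6],[50,0]]
[[10,6],[24,0],[41,15],[46,14],[49,6],[50,0]]
[[10,6],[24,0],[41,15],[46,14],[49,11],[50,0]]
[[10,6],[24,1],[25,0],[41,15],[46,14],[49,11],[50,0]]
[[10,6],[24,1],[25,0],[41,15],[46,14],[49,11],[50,0]]
[[10,6],[24,1],[25,0],[41,15],[45,17],[46,14],[49,11],[50,0]]
[[10,6],[24,1],[25,0],[30,11],[41,15],[45,17],[46,14],[49,11],[50,0]]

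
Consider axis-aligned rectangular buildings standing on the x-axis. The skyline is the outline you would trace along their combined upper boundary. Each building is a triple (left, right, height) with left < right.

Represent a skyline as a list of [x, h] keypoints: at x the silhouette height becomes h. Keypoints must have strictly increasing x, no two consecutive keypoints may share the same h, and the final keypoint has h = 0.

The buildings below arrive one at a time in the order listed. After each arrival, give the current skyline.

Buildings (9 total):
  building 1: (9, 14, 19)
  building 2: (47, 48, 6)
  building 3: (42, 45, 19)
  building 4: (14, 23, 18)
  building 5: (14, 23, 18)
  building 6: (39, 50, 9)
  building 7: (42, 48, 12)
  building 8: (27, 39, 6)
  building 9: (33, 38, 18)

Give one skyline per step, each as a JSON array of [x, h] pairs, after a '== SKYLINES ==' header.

== SKYLINES ==
[[9,19],[14,0]]
[[9,19],[14,0],[47,6],[48,0]]
[[9,19],[14,0],[42,19],[45,0],[47,6],[48,0]]
[[9,19],[14,18],[23,0],[42,19],[45,0],[47,6],[48,0]]
[[9,19],[14,18],[23,0],[42,19],[45,0],[47,6],[48,0]]
[[9,19],[14,18],[23,0],[39,9],[42,19],[45,9],[50,0]]
[[9,19],[14,18],[23,0],[39,9],[42,19],[45,12],[48,9],[50,0]]
[[9,19],[14,18],[23,0],[27,6],[39,9],[42,19],[45,12],[48,9],[50,0]]
[[9,19],[14,18],[23,0],[27,6],[33,18],[38,6],[39,9],[42,19],[45,12],[48,9],[50,0]]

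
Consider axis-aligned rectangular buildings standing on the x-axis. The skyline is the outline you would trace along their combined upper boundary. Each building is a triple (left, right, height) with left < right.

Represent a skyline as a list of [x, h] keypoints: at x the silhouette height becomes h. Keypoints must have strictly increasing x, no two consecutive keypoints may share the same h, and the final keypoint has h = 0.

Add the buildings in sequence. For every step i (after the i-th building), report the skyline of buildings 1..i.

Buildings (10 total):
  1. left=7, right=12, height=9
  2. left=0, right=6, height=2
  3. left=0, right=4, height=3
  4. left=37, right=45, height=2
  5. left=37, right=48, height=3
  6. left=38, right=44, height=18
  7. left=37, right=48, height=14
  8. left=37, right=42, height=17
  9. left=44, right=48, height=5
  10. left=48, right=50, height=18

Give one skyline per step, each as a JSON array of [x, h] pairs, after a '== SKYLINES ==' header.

== SKYLINES ==
[[7,9],[12,0]]
[[0,2],[6,0],[7,9],[12,0]]
[[0,3],[4,2],[6,0],[7,9],[12,0]]
[[0,3],[4,2],[6,0],[7,9],[12,0],[37,2],[45,0]]
[[0,3],[4,2],[6,0],[7,9],[12,0],[37,3],[48,0]]
[[0,3],[4,2],[6,0],[7,9],[12,0],[37,3],[38,18],[44,3],[48,0]]
[[0,3],[4,2],[6,0],[7,9],[12,0],[37,14],[38,18],[44,14],[48,0]]
[[0,3],[4,2],[6,0],[7,9],[12,0],[37,17],[38,18],[44,14],[48,0]]
[[0,3],[4,2],[6,0],[7,9],[12,0],[37,17],[38,18],[44,14],[48,0]]
[[0,3],[4,2],[6,0],[7,9],[12,0],[37,17],[38,18],[44,14],[48,18],[50,0]]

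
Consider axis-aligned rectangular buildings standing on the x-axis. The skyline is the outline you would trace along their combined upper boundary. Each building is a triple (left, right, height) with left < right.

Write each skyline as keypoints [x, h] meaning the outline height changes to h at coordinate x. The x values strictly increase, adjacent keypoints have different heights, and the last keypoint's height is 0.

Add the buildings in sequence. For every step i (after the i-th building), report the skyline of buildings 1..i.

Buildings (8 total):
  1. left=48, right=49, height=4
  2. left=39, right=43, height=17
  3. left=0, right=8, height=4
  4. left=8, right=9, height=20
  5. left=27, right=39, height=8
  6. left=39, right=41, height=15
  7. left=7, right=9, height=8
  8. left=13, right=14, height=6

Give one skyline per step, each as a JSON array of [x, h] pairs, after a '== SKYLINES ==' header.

== SKYLINES ==
[[48,4],[49,0]]
[[39,17],[43,0],[48,4],[49,0]]
[[0,4],[8,0],[39,17],[43,0],[48,4],[49,0]]
[[0,4],[8,20],[9,0],[39,17],[43,0],[48,4],[49,0]]
[[0,4],[8,20],[9,0],[27,8],[39,17],[43,0],[48,4],[49,0]]
[[0,4],[8,20],[9,0],[27,8],[39,17],[43,0],[48,4],[49,0]]
[[0,4],[7,8],[8,20],[9,0],[27,8],[39,17],[43,0],[48,4],[49,0]]
[[0,4],[7,8],[8,20],[9,0],[13,6],[14,0],[27,8],[39,17],[43,0],[48,4],[49,0]]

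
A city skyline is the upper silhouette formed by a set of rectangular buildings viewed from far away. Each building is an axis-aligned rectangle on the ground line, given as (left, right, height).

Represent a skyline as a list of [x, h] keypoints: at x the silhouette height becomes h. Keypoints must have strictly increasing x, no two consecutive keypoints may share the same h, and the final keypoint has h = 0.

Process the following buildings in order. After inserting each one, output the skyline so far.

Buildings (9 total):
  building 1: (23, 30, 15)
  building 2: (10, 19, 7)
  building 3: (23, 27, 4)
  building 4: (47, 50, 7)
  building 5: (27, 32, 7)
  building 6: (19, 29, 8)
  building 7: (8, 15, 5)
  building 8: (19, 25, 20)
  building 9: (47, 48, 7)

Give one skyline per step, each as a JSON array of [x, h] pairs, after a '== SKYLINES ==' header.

== SKYLINES ==
[[23,15],[30,0]]
[[10,7],[19,0],[23,15],[30,0]]
[[10,7],[19,0],[23,15],[30,0]]
[[10,7],[19,0],[23,15],[30,0],[47,7],[50,0]]
[[10,7],[19,0],[23,15],[30,7],[32,0],[47,7],[50,0]]
[[10,7],[19,8],[23,15],[30,7],[32,0],[47,7],[50,0]]
[[8,5],[10,7],[19,8],[23,15],[30,7],[32,0],[47,7],[50,0]]
[[8,5],[10,7],[19,20],[25,15],[30,7],[32,0],[47,7],[50,0]]
[[8,5],[10,7],[19,20],[25,15],[30,7],[32,0],[47,7],[50,0]]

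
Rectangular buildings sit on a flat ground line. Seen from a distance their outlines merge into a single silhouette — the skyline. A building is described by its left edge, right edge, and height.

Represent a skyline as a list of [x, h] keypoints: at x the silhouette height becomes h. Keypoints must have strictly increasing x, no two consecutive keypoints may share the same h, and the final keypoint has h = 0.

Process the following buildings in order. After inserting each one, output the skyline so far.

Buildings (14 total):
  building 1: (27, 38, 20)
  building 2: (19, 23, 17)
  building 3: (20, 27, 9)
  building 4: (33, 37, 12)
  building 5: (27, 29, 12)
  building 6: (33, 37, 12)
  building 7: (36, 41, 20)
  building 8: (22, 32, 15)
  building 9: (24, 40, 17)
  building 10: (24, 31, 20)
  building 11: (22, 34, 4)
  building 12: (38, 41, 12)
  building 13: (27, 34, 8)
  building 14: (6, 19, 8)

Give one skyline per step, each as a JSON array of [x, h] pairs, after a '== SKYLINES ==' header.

== SKYLINES ==
[[27,20],[38,0]]
[[19,17],[23,0],[27,20],[38,0]]
[[19,17],[23,9],[27,20],[38,0]]
[[19,17],[23,9],[27,20],[38,0]]
[[19,17],[23,9],[27,20],[38,0]]
[[19,17],[23,9],[27,20],[38,0]]
[[19,17],[23,9],[27,20],[41,0]]
[[19,17],[23,15],[27,20],[41,0]]
[[19,17],[23,15],[24,17],[27,20],[41,0]]
[[19,17],[23,15],[24,20],[41,0]]
[[19,17],[23,15],[24,20],[41,0]]
[[19,17],[23,15],[24,20],[41,0]]
[[19,17],[23,15],[24,20],[41,0]]
[[6,8],[19,17],[23,15],[24,20],[41,0]]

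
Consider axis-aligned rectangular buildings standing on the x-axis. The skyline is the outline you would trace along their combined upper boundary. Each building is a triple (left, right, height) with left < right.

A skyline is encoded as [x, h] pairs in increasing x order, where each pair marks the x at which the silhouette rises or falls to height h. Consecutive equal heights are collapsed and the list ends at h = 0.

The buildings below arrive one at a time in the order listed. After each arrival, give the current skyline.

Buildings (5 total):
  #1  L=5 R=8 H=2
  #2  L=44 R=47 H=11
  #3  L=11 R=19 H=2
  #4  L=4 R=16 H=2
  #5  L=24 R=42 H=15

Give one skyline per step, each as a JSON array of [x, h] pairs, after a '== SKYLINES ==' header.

== SKYLINES ==
[[5,2],[8,0]]
[[5,2],[8,0],[44,11],[47,0]]
[[5,2],[8,0],[11,2],[19,0],[44,11],[47,0]]
[[4,2],[19,0],[44,11],[47,0]]
[[4,2],[19,0],[24,15],[42,0],[44,11],[47,0]]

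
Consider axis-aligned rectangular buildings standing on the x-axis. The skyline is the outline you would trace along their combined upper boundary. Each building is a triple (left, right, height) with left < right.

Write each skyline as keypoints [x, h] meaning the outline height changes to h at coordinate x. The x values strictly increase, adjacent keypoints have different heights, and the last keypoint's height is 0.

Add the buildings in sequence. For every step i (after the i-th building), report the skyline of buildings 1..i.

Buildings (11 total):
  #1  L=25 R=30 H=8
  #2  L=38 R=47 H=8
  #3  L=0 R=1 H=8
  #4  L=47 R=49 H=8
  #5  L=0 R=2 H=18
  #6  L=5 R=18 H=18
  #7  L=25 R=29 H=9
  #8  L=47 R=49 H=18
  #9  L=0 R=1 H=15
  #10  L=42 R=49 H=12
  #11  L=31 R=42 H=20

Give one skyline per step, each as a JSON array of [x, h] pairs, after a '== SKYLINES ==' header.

== SKYLINES ==
[[25,8],[30,0]]
[[25,8],[30,0],[38,8],[47,0]]
[[0,8],[1,0],[25,8],[30,0],[38,8],[47,0]]
[[0,8],[1,0],[25,8],[30,0],[38,8],[49,0]]
[[0,18],[2,0],[25,8],[30,0],[38,8],[49,0]]
[[0,18],[2,0],[5,18],[18,0],[25,8],[30,0],[38,8],[49,0]]
[[0,18],[2,0],[5,18],[18,0],[25,9],[29,8],[30,0],[38,8],[49,0]]
[[0,18],[2,0],[5,18],[18,0],[25,9],[29,8],[30,0],[38,8],[47,18],[49,0]]
[[0,18],[2,0],[5,18],[18,0],[25,9],[29,8],[30,0],[38,8],[47,18],[49,0]]
[[0,18],[2,0],[5,18],[18,0],[25,9],[29,8],[30,0],[38,8],[42,12],[47,18],[49,0]]
[[0,18],[2,0],[5,18],[18,0],[25,9],[29,8],[30,0],[31,20],[42,12],[47,18],[49,0]]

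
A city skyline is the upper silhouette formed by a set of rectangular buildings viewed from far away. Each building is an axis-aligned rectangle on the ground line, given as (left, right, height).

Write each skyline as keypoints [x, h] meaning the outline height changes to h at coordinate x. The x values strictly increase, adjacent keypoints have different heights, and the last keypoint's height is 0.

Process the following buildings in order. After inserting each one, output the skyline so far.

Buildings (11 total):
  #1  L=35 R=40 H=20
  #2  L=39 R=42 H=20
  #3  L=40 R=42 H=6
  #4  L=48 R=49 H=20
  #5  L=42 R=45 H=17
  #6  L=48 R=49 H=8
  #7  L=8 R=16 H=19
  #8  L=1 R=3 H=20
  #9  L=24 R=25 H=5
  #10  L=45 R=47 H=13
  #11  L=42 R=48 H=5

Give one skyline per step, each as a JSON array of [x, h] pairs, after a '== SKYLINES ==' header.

== SKYLINES ==
[[35,20],[40,0]]
[[35,20],[42,0]]
[[35,20],[42,0]]
[[35,20],[42,0],[48,20],[49,0]]
[[35,20],[42,17],[45,0],[48,20],[49,0]]
[[35,20],[42,17],[45,0],[48,20],[49,0]]
[[8,19],[16,0],[35,20],[42,17],[45,0],[48,20],[49,0]]
[[1,20],[3,0],[8,19],[16,0],[35,20],[42,17],[45,0],[48,20],[49,0]]
[[1,20],[3,0],[8,19],[16,0],[24,5],[25,0],[35,20],[42,17],[45,0],[48,20],[49,0]]
[[1,20],[3,0],[8,19],[16,0],[24,5],[25,0],[35,20],[42,17],[45,13],[47,0],[48,20],[49,0]]
[[1,20],[3,0],[8,19],[16,0],[24,5],[25,0],[35,20],[42,17],[45,13],[47,5],[48,20],[49,0]]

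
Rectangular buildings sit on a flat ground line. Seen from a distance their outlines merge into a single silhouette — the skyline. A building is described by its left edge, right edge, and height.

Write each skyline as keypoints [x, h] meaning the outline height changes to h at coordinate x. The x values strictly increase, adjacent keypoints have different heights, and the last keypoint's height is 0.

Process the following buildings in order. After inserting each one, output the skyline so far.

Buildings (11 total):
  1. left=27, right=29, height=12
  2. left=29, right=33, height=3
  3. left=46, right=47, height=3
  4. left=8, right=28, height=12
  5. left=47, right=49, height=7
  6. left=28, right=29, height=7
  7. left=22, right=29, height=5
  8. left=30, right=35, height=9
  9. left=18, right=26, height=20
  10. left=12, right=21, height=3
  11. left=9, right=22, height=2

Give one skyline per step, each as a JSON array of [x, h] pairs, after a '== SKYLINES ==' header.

== SKYLINES ==
[[27,12],[29,0]]
[[27,12],[29,3],[33,0]]
[[27,12],[29,3],[33,0],[46,3],[47,0]]
[[8,12],[29,3],[33,0],[46,3],[47,0]]
[[8,12],[29,3],[33,0],[46,3],[47,7],[49,0]]
[[8,12],[29,3],[33,0],[46,3],[47,7],[49,0]]
[[8,12],[29,3],[33,0],[46,3],[47,7],[49,0]]
[[8,12],[29,3],[30,9],[35,0],[46,3],[47,7],[49,0]]
[[8,12],[18,20],[26,12],[29,3],[30,9],[35,0],[46,3],[47,7],[49,0]]
[[8,12],[18,20],[26,12],[29,3],[30,9],[35,0],[46,3],[47,7],[49,0]]
[[8,12],[18,20],[26,12],[29,3],[30,9],[35,0],[46,3],[47,7],[49,0]]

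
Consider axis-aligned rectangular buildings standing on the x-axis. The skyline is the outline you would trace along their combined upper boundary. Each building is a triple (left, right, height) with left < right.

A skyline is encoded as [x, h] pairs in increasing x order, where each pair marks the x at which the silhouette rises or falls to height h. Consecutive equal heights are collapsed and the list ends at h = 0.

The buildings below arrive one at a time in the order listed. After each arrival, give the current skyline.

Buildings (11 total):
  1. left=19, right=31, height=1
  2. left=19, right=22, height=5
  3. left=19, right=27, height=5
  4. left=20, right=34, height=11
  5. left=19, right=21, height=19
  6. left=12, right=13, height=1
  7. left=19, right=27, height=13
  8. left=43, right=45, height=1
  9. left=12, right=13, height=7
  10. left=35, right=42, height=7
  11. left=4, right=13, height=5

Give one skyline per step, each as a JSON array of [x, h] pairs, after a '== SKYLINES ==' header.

== SKYLINES ==
[[19,1],[31,0]]
[[19,5],[22,1],[31,0]]
[[19,5],[27,1],[31,0]]
[[19,5],[20,11],[34,0]]
[[19,19],[21,11],[34,0]]
[[12,1],[13,0],[19,19],[21,11],[34,0]]
[[12,1],[13,0],[19,19],[21,13],[27,11],[34,0]]
[[12,1],[13,0],[19,19],[21,13],[27,11],[34,0],[43,1],[45,0]]
[[12,7],[13,0],[19,19],[21,13],[27,11],[34,0],[43,1],[45,0]]
[[12,7],[13,0],[19,19],[21,13],[27,11],[34,0],[35,7],[42,0],[43,1],[45,0]]
[[4,5],[12,7],[13,0],[19,19],[21,13],[27,11],[34,0],[35,7],[42,0],[43,1],[45,0]]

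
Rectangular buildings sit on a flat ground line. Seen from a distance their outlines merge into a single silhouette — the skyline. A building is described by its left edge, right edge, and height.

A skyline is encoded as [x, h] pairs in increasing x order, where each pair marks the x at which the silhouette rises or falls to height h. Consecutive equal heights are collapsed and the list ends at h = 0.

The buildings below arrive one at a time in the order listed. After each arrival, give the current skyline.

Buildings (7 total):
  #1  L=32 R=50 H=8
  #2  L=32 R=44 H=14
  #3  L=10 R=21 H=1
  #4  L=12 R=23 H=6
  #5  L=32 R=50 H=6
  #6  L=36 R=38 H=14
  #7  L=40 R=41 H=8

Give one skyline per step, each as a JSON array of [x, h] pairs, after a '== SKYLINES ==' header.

== SKYLINES ==
[[32,8],[50,0]]
[[32,14],[44,8],[50,0]]
[[10,1],[21,0],[32,14],[44,8],[50,0]]
[[10,1],[12,6],[23,0],[32,14],[44,8],[50,0]]
[[10,1],[12,6],[23,0],[32,14],[44,8],[50,0]]
[[10,1],[12,6],[23,0],[32,14],[44,8],[50,0]]
[[10,1],[12,6],[23,0],[32,14],[44,8],[50,0]]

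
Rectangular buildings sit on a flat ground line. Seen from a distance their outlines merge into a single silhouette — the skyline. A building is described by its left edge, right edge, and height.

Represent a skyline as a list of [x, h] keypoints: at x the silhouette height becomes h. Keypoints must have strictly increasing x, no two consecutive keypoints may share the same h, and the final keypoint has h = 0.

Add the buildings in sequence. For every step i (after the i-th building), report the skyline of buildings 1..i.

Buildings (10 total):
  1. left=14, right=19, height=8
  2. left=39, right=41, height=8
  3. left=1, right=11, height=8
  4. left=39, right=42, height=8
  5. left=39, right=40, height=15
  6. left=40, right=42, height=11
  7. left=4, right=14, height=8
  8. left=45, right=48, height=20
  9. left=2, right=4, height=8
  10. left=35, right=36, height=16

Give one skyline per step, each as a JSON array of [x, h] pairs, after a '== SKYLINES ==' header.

== SKYLINES ==
[[14,8],[19,0]]
[[14,8],[19,0],[39,8],[41,0]]
[[1,8],[11,0],[14,8],[19,0],[39,8],[41,0]]
[[1,8],[11,0],[14,8],[19,0],[39,8],[42,0]]
[[1,8],[11,0],[14,8],[19,0],[39,15],[40,8],[42,0]]
[[1,8],[11,0],[14,8],[19,0],[39,15],[40,11],[42,0]]
[[1,8],[19,0],[39,15],[40,11],[42,0]]
[[1,8],[19,0],[39,15],[40,11],[42,0],[45,20],[48,0]]
[[1,8],[19,0],[39,15],[40,11],[42,0],[45,20],[48,0]]
[[1,8],[19,0],[35,16],[36,0],[39,15],[40,11],[42,0],[45,20],[48,0]]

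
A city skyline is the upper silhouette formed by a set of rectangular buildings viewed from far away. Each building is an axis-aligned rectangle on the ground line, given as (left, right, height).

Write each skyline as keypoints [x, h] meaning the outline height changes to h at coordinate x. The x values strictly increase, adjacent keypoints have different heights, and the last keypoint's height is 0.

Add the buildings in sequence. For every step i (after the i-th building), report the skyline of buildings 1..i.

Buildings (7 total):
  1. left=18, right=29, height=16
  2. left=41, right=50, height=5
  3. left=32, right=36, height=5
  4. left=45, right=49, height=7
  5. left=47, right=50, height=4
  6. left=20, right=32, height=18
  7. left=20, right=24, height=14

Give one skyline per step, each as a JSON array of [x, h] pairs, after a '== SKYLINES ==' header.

== SKYLINES ==
[[18,16],[29,0]]
[[18,16],[29,0],[41,5],[50,0]]
[[18,16],[29,0],[32,5],[36,0],[41,5],[50,0]]
[[18,16],[29,0],[32,5],[36,0],[41,5],[45,7],[49,5],[50,0]]
[[18,16],[29,0],[32,5],[36,0],[41,5],[45,7],[49,5],[50,0]]
[[18,16],[20,18],[32,5],[36,0],[41,5],[45,7],[49,5],[50,0]]
[[18,16],[20,18],[32,5],[36,0],[41,5],[45,7],[49,5],[50,0]]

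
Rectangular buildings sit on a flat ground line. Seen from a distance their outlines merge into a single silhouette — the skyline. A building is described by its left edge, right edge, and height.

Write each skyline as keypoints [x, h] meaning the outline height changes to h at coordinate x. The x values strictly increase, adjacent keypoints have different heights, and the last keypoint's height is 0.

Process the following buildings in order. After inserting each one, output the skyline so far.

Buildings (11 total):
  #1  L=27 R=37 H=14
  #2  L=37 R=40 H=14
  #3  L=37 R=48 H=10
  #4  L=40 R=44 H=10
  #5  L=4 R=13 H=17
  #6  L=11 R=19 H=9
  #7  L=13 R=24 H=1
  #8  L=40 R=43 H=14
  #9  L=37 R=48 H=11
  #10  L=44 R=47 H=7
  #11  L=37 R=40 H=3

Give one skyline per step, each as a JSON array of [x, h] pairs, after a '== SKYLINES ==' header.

== SKYLINES ==
[[27,14],[37,0]]
[[27,14],[40,0]]
[[27,14],[40,10],[48,0]]
[[27,14],[40,10],[48,0]]
[[4,17],[13,0],[27,14],[40,10],[48,0]]
[[4,17],[13,9],[19,0],[27,14],[40,10],[48,0]]
[[4,17],[13,9],[19,1],[24,0],[27,14],[40,10],[48,0]]
[[4,17],[13,9],[19,1],[24,0],[27,14],[43,10],[48,0]]
[[4,17],[13,9],[19,1],[24,0],[27,14],[43,11],[48,0]]
[[4,17],[13,9],[19,1],[24,0],[27,14],[43,11],[48,0]]
[[4,17],[13,9],[19,1],[24,0],[27,14],[43,11],[48,0]]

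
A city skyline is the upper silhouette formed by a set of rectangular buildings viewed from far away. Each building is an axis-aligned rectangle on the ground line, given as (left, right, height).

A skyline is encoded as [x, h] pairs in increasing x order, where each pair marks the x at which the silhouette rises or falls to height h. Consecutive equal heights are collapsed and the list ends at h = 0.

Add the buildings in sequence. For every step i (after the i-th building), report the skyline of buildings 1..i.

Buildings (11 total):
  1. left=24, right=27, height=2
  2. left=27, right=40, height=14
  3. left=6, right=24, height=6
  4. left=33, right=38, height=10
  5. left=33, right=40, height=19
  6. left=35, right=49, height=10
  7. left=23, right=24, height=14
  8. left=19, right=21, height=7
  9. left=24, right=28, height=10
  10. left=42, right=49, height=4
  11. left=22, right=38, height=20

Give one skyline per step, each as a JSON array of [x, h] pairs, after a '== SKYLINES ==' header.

== SKYLINES ==
[[24,2],[27,0]]
[[24,2],[27,14],[40,0]]
[[6,6],[24,2],[27,14],[40,0]]
[[6,6],[24,2],[27,14],[40,0]]
[[6,6],[24,2],[27,14],[33,19],[40,0]]
[[6,6],[24,2],[27,14],[33,19],[40,10],[49,0]]
[[6,6],[23,14],[24,2],[27,14],[33,19],[40,10],[49,0]]
[[6,6],[19,7],[21,6],[23,14],[24,2],[27,14],[33,19],[40,10],[49,0]]
[[6,6],[19,7],[21,6],[23,14],[24,10],[27,14],[33,19],[40,10],[49,0]]
[[6,6],[19,7],[21,6],[23,14],[24,10],[27,14],[33,19],[40,10],[49,0]]
[[6,6],[19,7],[21,6],[22,20],[38,19],[40,10],[49,0]]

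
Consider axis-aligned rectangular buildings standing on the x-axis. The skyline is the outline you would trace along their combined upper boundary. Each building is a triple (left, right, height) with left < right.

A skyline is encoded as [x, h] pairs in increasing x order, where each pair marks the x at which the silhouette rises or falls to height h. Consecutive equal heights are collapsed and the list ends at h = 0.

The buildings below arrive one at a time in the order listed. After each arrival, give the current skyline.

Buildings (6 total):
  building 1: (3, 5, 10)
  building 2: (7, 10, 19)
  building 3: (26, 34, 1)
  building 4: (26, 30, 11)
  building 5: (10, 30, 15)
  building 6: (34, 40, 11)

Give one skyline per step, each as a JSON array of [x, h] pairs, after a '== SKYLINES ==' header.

== SKYLINES ==
[[3,10],[5,0]]
[[3,10],[5,0],[7,19],[10,0]]
[[3,10],[5,0],[7,19],[10,0],[26,1],[34,0]]
[[3,10],[5,0],[7,19],[10,0],[26,11],[30,1],[34,0]]
[[3,10],[5,0],[7,19],[10,15],[30,1],[34,0]]
[[3,10],[5,0],[7,19],[10,15],[30,1],[34,11],[40,0]]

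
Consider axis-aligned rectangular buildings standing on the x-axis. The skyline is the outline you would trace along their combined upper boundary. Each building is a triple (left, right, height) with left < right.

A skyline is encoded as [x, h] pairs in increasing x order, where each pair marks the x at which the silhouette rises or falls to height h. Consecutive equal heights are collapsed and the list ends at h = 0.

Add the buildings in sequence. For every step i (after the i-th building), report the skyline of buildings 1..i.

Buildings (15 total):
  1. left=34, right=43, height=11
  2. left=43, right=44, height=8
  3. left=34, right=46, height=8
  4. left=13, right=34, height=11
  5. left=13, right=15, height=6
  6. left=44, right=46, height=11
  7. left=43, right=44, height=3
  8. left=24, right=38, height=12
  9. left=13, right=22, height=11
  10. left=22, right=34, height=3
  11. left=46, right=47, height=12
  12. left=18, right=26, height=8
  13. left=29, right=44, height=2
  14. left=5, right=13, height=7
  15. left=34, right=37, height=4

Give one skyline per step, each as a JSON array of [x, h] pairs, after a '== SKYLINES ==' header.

== SKYLINES ==
[[34,11],[43,0]]
[[34,11],[43,8],[44,0]]
[[34,11],[43,8],[46,0]]
[[13,11],[43,8],[46,0]]
[[13,11],[43,8],[46,0]]
[[13,11],[43,8],[44,11],[46,0]]
[[13,11],[43,8],[44,11],[46,0]]
[[13,11],[24,12],[38,11],[43,8],[44,11],[46,0]]
[[13,11],[24,12],[38,11],[43,8],[44,11],[46,0]]
[[13,11],[24,12],[38,11],[43,8],[44,11],[46,0]]
[[13,11],[24,12],[38,11],[43,8],[44,11],[46,12],[47,0]]
[[13,11],[24,12],[38,11],[43,8],[44,11],[46,12],[47,0]]
[[13,11],[24,12],[38,11],[43,8],[44,11],[46,12],[47,0]]
[[5,7],[13,11],[24,12],[38,11],[43,8],[44,11],[46,12],[47,0]]
[[5,7],[13,11],[24,12],[38,11],[43,8],[44,11],[46,12],[47,0]]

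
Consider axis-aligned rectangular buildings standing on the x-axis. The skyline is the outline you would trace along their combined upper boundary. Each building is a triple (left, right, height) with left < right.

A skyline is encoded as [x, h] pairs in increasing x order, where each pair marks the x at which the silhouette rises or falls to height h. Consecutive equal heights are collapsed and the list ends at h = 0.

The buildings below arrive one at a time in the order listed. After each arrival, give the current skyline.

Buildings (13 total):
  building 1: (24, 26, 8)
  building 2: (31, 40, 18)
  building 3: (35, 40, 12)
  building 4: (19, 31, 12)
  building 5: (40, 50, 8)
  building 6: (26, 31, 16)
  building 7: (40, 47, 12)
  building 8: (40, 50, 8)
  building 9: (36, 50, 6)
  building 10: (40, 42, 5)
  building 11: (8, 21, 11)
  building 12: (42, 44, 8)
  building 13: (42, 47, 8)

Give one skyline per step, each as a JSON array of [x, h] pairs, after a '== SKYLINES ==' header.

== SKYLINES ==
[[24,8],[26,0]]
[[24,8],[26,0],[31,18],[40,0]]
[[24,8],[26,0],[31,18],[40,0]]
[[19,12],[31,18],[40,0]]
[[19,12],[31,18],[40,8],[50,0]]
[[19,12],[26,16],[31,18],[40,8],[50,0]]
[[19,12],[26,16],[31,18],[40,12],[47,8],[50,0]]
[[19,12],[26,16],[31,18],[40,12],[47,8],[50,0]]
[[19,12],[26,16],[31,18],[40,12],[47,8],[50,0]]
[[19,12],[26,16],[31,18],[40,12],[47,8],[50,0]]
[[8,11],[19,12],[26,16],[31,18],[40,12],[47,8],[50,0]]
[[8,11],[19,12],[26,16],[31,18],[40,12],[47,8],[50,0]]
[[8,11],[19,12],[26,16],[31,18],[40,12],[47,8],[50,0]]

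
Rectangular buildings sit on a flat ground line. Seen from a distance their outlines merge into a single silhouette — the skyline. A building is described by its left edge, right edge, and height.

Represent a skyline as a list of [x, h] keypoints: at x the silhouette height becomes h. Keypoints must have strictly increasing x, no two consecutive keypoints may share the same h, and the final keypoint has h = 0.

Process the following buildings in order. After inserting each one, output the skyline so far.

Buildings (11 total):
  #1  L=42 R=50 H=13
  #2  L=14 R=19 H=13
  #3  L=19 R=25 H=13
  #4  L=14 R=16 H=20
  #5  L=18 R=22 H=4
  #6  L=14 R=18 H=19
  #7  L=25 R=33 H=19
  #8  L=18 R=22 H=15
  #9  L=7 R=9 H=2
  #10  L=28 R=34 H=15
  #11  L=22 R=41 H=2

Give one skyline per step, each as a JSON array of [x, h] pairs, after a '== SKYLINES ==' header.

== SKYLINES ==
[[42,13],[50,0]]
[[14,13],[19,0],[42,13],[50,0]]
[[14,13],[25,0],[42,13],[50,0]]
[[14,20],[16,13],[25,0],[42,13],[50,0]]
[[14,20],[16,13],[25,0],[42,13],[50,0]]
[[14,20],[16,19],[18,13],[25,0],[42,13],[50,0]]
[[14,20],[16,19],[18,13],[25,19],[33,0],[42,13],[50,0]]
[[14,20],[16,19],[18,15],[22,13],[25,19],[33,0],[42,13],[50,0]]
[[7,2],[9,0],[14,20],[16,19],[18,15],[22,13],[25,19],[33,0],[42,13],[50,0]]
[[7,2],[9,0],[14,20],[16,19],[18,15],[22,13],[25,19],[33,15],[34,0],[42,13],[50,0]]
[[7,2],[9,0],[14,20],[16,19],[18,15],[22,13],[25,19],[33,15],[34,2],[41,0],[42,13],[50,0]]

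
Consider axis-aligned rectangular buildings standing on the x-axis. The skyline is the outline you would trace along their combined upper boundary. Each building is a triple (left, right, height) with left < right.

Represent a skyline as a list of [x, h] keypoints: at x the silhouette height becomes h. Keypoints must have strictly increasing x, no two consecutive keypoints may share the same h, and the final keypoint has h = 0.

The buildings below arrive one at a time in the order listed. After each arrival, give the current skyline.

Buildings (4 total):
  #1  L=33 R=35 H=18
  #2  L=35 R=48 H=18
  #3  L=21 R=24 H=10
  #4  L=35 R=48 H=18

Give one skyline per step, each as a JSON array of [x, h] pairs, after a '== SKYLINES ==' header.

== SKYLINES ==
[[33,18],[35,0]]
[[33,18],[48,0]]
[[21,10],[24,0],[33,18],[48,0]]
[[21,10],[24,0],[33,18],[48,0]]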